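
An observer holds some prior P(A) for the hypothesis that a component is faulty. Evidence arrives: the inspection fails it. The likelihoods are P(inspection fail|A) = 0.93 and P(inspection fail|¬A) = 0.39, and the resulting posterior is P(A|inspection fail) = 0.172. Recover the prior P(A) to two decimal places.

P(A) = 0.08

Bayes' rule in odds form gives O(A|E) = O(A)·[P(E|A)/P(E|¬A)], hence O(A) = O(A|E)/LR.
Posterior odds = 0.172/(1−0.172) = 0.2077. LR = 0.93/0.39 = 2.3846.
Prior odds = 0.2077/2.3846 = 0.0871, so P(A) = 0.0871/(1+0.0871) ≈ 0.08.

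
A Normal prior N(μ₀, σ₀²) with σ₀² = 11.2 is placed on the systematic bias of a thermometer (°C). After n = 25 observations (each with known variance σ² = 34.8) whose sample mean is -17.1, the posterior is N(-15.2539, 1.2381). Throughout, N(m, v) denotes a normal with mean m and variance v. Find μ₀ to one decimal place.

μ₀ = -0.4

With known observation variance, the Normal–Normal posterior has precision τ_n = τ₀ + n/σ² and mean μ_n = (τ₀μ₀ + (n/σ²)x̄)/τ_n.
Here τ₀ = 1/11.2 = 0.089286 and τ_data = 25/34.8 = 0.718391, so τ_n = 0.807677.
Rearranging for μ₀: μ₀ = (μ_n·τ_n − τ_data·x̄)/τ₀ = (-15.2539·0.807677 − 0.718391·-17.1) / 0.089286 = -0.035738/0.089286 ≈ -0.4.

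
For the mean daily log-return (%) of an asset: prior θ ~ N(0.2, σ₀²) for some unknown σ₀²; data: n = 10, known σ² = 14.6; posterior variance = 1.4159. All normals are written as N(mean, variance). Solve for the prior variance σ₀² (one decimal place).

Posterior precision equals prior precision plus data precision: 1/σ_n² = 1/σ₀² + n/σ².
So 1/σ₀² = 1/1.4159 − 10/14.6 = 0.706265 − 0.684932 = 0.021333.
Hence σ₀² = 1/0.021333 ≈ 46.9.

σ₀² = 46.9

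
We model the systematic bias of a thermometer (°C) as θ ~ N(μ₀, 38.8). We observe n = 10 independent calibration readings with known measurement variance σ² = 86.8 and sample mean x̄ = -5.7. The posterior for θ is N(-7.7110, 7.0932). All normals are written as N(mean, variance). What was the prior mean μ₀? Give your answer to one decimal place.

The posterior mean is a precision-weighted average: μ_n = (τ₀μ₀ + τ_data·x̄)/(τ₀+τ_data), with τ₀=1/σ₀² and τ_data=n/σ².
Here τ₀ = 1/38.8 = 0.025773 and τ_data = 10/86.8 = 0.115207, so τ_n = 0.140980.
Rearranging for μ₀: μ₀ = (μ_n·τ_n − τ_data·x̄)/τ₀ = (-7.7110·0.140980 − 0.115207·-5.7) / 0.025773 = -0.430417/0.025773 ≈ -16.7.

μ₀ = -16.7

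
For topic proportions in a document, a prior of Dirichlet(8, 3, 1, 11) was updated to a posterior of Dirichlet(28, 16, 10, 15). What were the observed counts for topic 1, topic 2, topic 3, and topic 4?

counts (20, 13, 9, 4)

For a Dirichlet(α) prior with multinomial counts c, the posterior is Dirichlet(α + c) componentwise.
Counts are posterior − prior componentwise: 28−8=20, 16−3=13, 10−1=9, 15−11=4.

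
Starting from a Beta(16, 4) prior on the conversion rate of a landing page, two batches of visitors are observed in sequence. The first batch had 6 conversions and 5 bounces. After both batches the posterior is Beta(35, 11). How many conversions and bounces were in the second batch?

Because Beta–binomial updating is additive in the counts, the combined data contributed (α_post−α_prior, β_post−β_prior) successes and failures.
Total across both batches: 35−16=19 conversions, 11−4=7 bounces.
Subtract the first batch: 19−6=13 conversions and 7−5=2 bounces.

13 conversions and 2 bounces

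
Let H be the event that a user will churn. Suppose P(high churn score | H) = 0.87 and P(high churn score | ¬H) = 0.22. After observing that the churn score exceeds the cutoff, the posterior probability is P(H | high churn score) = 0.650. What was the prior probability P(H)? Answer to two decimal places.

P(H) = 0.32

In odds form, posterior odds = prior odds × likelihood ratio, so prior odds = posterior odds ÷ LR.
Posterior odds = 0.650/(1−0.650) = 1.8571. LR = 0.87/0.22 = 3.9545.
Prior odds = 1.8571/3.9545 = 0.4696, so P(H) = 0.4696/(1+0.4696) ≈ 0.32.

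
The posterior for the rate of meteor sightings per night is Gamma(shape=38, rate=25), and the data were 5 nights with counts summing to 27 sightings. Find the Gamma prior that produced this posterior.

Gamma(shape=11, rate=20)

A Gamma(α, β) prior (rate parametrization) on a Poisson rate with n observations summing to S gives posterior Gamma(α+S, β+n).
So α = 38 − 27 = 11 and β = 25 − 5 = 20.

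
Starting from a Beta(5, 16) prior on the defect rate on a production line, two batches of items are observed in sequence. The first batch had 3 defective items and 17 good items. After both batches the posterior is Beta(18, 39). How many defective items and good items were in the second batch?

Sequential conjugate updates are equivalent to a single update on the pooled data, so total successes = posterior α − prior α and total failures = posterior β − prior β.
Total across both batches: 18−5=13 defective items, 39−16=23 good items.
Subtract the first batch: 13−3=10 defective items and 23−17=6 good items.

10 defective items and 6 good items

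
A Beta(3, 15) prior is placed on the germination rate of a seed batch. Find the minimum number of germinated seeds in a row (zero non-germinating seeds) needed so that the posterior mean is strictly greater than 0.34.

k = 5

After k germinated seeds and 0 non-germinating seeds the posterior is Beta(3+k, 15), with mean (3+k)/(3+15+k).
Set (3+k)/(18+k) > 0.34 and solve: k > (0.34·18 − 3)/(1 − 0.34) = 4.727.
The smallest integer exceeding 4.727 is 5.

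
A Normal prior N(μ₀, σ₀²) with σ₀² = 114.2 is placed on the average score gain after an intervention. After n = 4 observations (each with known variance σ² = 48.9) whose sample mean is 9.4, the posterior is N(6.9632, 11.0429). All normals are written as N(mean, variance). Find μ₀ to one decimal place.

With known observation variance, the Normal–Normal posterior has precision τ_n = τ₀ + n/σ² and mean μ_n = (τ₀μ₀ + (n/σ²)x̄)/τ_n.
Here τ₀ = 1/114.2 = 0.008757 and τ_data = 4/48.9 = 0.081800, so τ_n = 0.090557.
Rearranging for μ₀: μ₀ = (μ_n·τ_n − τ_data·x̄)/τ₀ = (6.9632·0.090557 − 0.081800·9.4) / 0.008757 = -0.138353/0.008757 ≈ -15.8.

μ₀ = -15.8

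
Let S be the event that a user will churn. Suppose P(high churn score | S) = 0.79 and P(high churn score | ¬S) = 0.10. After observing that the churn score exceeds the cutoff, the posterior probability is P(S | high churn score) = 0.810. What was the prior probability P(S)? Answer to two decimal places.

P(S) = 0.35

In odds form, posterior odds = prior odds × likelihood ratio, so prior odds = posterior odds ÷ LR.
Posterior odds = 0.810/(1−0.810) = 4.2632. LR = 0.79/0.10 = 7.9000.
Prior odds = 4.2632/7.9000 = 0.5396, so P(S) = 0.5396/(1+0.5396) ≈ 0.35.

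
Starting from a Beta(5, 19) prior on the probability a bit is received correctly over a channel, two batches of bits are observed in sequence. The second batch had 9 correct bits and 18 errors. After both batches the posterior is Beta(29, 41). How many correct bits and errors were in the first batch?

Sequential conjugate updates are equivalent to a single update on the pooled data, so total successes = posterior α − prior α and total failures = posterior β − prior β.
Total across both batches: 29−5=24 correct bits, 41−19=22 errors.
Subtract the second batch: 24−9=15 correct bits and 22−18=4 errors.

15 correct bits and 4 errors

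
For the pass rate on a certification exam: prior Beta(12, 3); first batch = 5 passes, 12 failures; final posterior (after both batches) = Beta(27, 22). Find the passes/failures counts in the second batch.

Sequential conjugate updates are equivalent to a single update on the pooled data, so total successes = posterior α − prior α and total failures = posterior β − prior β.
Total across both batches: 27−12=15 passes, 22−3=19 failures.
Subtract the first batch: 15−5=10 passes and 19−12=7 failures.

10 passes and 7 failures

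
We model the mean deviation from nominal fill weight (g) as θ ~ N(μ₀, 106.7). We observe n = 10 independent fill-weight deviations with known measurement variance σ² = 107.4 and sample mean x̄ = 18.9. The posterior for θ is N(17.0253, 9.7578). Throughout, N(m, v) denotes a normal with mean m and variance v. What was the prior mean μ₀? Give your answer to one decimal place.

μ₀ = -1.6

With known observation variance, the Normal–Normal posterior has precision τ_n = τ₀ + n/σ² and mean μ_n = (τ₀μ₀ + (n/σ²)x̄)/τ_n.
Here τ₀ = 1/106.7 = 0.009372 and τ_data = 10/107.4 = 0.093110, so τ_n = 0.102482.
Rearranging for μ₀: μ₀ = (μ_n·τ_n − τ_data·x̄)/τ₀ = (17.0253·0.102482 − 0.093110·18.9) / 0.009372 = -0.014992/0.009372 ≈ -1.6.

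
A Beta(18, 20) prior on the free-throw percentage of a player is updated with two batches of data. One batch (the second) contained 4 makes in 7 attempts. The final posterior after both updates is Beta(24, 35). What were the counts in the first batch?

Because Beta–binomial updating is additive in the counts, the combined data contributed (α_post−α_prior, β_post−β_prior) successes and failures.
Total across both batches: 24−18=6 makes, 35−20=15 misses.
Subtract the second batch: 6−4=2 makes and 15−3=12 misses.

2 makes and 12 misses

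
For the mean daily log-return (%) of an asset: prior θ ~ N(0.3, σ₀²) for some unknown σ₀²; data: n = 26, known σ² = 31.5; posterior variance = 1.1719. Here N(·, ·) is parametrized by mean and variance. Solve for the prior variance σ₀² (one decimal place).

σ₀² = 35.8

For the Normal–Normal model with known σ², precisions add: τ_n = τ₀ + n/σ².
So 1/σ₀² = 1/1.1719 − 26/31.5 = 0.853315 − 0.825397 = 0.027918.
Hence σ₀² = 1/0.027918 ≈ 35.8.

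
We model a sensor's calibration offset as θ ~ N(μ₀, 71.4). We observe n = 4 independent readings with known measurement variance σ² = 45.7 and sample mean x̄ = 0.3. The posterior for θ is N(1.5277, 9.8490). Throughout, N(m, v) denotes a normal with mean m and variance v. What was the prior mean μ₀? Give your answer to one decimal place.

μ₀ = 9.2

The posterior mean is a precision-weighted average: μ_n = (τ₀μ₀ + τ_data·x̄)/(τ₀+τ_data), with τ₀=1/σ₀² and τ_data=n/σ².
Here τ₀ = 1/71.4 = 0.014006 and τ_data = 4/45.7 = 0.087527, so τ_n = 0.101533.
Rearranging for μ₀: μ₀ = (μ_n·τ_n − τ_data·x̄)/τ₀ = (1.5277·0.101533 − 0.087527·0.3) / 0.014006 = 0.128854/0.014006 ≈ 9.2.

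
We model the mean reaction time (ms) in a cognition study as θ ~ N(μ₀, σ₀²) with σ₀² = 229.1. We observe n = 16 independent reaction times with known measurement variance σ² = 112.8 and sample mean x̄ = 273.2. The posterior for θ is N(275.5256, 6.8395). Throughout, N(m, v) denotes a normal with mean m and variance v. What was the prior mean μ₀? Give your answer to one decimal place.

With known observation variance, the Normal–Normal posterior has precision τ_n = τ₀ + n/σ² and mean μ_n = (τ₀μ₀ + (n/σ²)x̄)/τ_n.
Here τ₀ = 1/229.1 = 0.004365 and τ_data = 16/112.8 = 0.141844, so τ_n = 0.146209.
Rearranging for μ₀: μ₀ = (μ_n·τ_n − τ_data·x̄)/τ₀ = (275.5256·0.146209 − 0.141844·273.2) / 0.004365 = 1.532542/0.004365 ≈ 351.1.

μ₀ = 351.1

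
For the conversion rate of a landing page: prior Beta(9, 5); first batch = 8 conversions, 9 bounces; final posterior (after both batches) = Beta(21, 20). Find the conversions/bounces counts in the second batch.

Because Beta–binomial updating is additive in the counts, the combined data contributed (α_post−α_prior, β_post−β_prior) successes and failures.
Total across both batches: 21−9=12 conversions, 20−5=15 bounces.
Subtract the first batch: 12−8=4 conversions and 15−9=6 bounces.

4 conversions and 6 bounces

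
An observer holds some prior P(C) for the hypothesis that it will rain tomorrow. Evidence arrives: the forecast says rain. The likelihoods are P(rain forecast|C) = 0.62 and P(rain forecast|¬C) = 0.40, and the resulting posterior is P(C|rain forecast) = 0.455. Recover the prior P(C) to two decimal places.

Bayes' rule in odds form gives O(C|E) = O(C)·[P(E|C)/P(E|¬C)], hence O(C) = O(C|E)/LR.
Posterior odds = 0.455/(1−0.455) = 0.8349. LR = 0.62/0.40 = 1.5500.
Prior odds = 0.8349/1.5500 = 0.5386, so P(C) = 0.5386/(1+0.5386) ≈ 0.35.

P(C) = 0.35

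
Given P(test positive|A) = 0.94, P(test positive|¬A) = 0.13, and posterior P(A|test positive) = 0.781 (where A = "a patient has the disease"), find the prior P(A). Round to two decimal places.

P(A) = 0.33

In odds form, posterior odds = prior odds × likelihood ratio, so prior odds = posterior odds ÷ LR.
Posterior odds = 0.781/(1−0.781) = 3.5662. LR = 0.94/0.13 = 7.2308.
Prior odds = 3.5662/7.2308 = 0.4932, so P(A) = 0.4932/(1+0.4932) ≈ 0.33.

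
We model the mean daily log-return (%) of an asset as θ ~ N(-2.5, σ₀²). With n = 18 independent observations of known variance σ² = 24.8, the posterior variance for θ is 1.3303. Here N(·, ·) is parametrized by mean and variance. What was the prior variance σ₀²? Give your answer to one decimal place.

σ₀² = 38.6

Posterior precision equals prior precision plus data precision: 1/σ_n² = 1/σ₀² + n/σ².
So 1/σ₀² = 1/1.3303 − 18/24.8 = 0.751710 − 0.725806 = 0.025904.
Hence σ₀² = 1/0.025904 ≈ 38.6.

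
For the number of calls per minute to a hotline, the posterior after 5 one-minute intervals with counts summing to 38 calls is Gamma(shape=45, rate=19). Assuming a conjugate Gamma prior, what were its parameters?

Gamma–Poisson conjugacy: posterior shape = α + Σxᵢ, posterior rate = β + n.
So α = 45 − 38 = 7 and β = 19 − 5 = 14.

Gamma(shape=7, rate=14)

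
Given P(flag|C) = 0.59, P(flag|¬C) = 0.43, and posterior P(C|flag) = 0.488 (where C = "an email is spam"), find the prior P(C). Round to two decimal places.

Bayes' rule in odds form gives O(C|E) = O(C)·[P(E|C)/P(E|¬C)], hence O(C) = O(C|E)/LR.
Posterior odds = 0.488/(1−0.488) = 0.9531. LR = 0.59/0.43 = 1.3721.
Prior odds = 0.9531/1.3721 = 0.6946, so P(C) = 0.6946/(1+0.6946) ≈ 0.41.

P(C) = 0.41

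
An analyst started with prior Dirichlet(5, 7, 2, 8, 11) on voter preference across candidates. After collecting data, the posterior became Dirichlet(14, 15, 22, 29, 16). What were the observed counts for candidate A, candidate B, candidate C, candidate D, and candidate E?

counts (9, 8, 20, 21, 5)

For a Dirichlet(α) prior with multinomial counts c, the posterior is Dirichlet(α + c) componentwise.
Counts are posterior − prior componentwise: 14−5=9, 15−7=8, 22−2=20, 29−8=21, 16−11=5.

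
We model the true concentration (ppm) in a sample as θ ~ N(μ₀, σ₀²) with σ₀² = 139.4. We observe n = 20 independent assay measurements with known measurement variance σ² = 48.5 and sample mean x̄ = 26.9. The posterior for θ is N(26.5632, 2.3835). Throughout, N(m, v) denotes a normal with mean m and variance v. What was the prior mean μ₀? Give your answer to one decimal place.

The posterior mean is a precision-weighted average: μ_n = (τ₀μ₀ + τ_data·x̄)/(τ₀+τ_data), with τ₀=1/σ₀² and τ_data=n/σ².
Here τ₀ = 1/139.4 = 0.007174 and τ_data = 20/48.5 = 0.412371, so τ_n = 0.419545.
Rearranging for μ₀: μ₀ = (μ_n·τ_n − τ_data·x̄)/τ₀ = (26.5632·0.419545 − 0.412371·26.9) / 0.007174 = 0.051678/0.007174 ≈ 7.2.

μ₀ = 7.2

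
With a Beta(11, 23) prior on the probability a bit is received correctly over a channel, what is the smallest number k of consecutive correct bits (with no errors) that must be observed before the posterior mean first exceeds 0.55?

After k correct bits and 0 errors the posterior is Beta(11+k, 23), with mean (11+k)/(11+23+k).
Set (11+k)/(34+k) > 0.55 and solve: k > (0.55·34 − 11)/(1 − 0.55) = 17.111.
The smallest integer exceeding 17.111 is 18.

k = 18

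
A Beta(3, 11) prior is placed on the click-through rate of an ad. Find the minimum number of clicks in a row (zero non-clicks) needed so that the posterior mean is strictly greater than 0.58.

k = 13

After k clicks and 0 non-clicks the posterior is Beta(3+k, 11), with mean (3+k)/(3+11+k).
Set (3+k)/(14+k) > 0.58 and solve: k > (0.58·14 − 3)/(1 − 0.58) = 12.190.
The smallest integer exceeding 12.190 is 13.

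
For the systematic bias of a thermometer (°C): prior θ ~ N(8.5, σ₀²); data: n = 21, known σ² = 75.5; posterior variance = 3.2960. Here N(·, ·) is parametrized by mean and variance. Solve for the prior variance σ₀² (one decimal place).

Posterior precision equals prior precision plus data precision: 1/σ_n² = 1/σ₀² + n/σ².
So 1/σ₀² = 1/3.2960 − 21/75.5 = 0.303398 − 0.278146 = 0.025252.
Hence σ₀² = 1/0.025252 ≈ 39.6.

σ₀² = 39.6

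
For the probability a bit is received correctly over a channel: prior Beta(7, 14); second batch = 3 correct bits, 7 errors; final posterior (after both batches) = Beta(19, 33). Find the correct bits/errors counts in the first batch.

9 correct bits and 12 errors

Because Beta–binomial updating is additive in the counts, the combined data contributed (α_post−α_prior, β_post−β_prior) successes and failures.
Total across both batches: 19−7=12 correct bits, 33−14=19 errors.
Subtract the second batch: 12−3=9 correct bits and 19−7=12 errors.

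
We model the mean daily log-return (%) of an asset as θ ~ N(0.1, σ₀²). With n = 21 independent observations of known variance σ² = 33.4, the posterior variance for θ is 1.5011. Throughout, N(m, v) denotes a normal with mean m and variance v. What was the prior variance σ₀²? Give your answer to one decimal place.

σ₀² = 26.7

For the Normal–Normal model with known σ², precisions add: τ_n = τ₀ + n/σ².
So 1/σ₀² = 1/1.5011 − 21/33.4 = 0.666178 − 0.628743 = 0.037435.
Hence σ₀² = 1/0.037435 ≈ 26.7.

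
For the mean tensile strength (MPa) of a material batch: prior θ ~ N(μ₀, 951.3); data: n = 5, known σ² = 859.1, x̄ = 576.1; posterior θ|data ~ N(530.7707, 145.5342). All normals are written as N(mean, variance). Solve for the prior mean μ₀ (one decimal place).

The posterior mean is a precision-weighted average: μ_n = (τ₀μ₀ + τ_data·x̄)/(τ₀+τ_data), with τ₀=1/σ₀² and τ_data=n/σ².
Here τ₀ = 1/951.3 = 0.001051 and τ_data = 5/859.1 = 0.005820, so τ_n = 0.006871.
Rearranging for μ₀: μ₀ = (μ_n·τ_n − τ_data·x̄)/τ₀ = (530.7707·0.006871 − 0.005820·576.1) / 0.001051 = 0.294023/0.001051 ≈ 279.8.

μ₀ = 279.8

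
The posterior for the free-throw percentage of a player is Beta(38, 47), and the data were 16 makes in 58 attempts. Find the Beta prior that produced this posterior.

A Beta(a, b) prior with s successes and f failures in binomial data gives a Beta(a+s, b+f) posterior.
Subtract the data counts: 38−16=22, 47−42=5.

Beta(22, 5)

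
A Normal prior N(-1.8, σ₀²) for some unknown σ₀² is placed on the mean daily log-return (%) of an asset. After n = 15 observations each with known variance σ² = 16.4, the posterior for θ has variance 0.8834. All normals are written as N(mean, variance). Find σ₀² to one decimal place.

For the Normal–Normal model with known σ², precisions add: τ_n = τ₀ + n/σ².
So 1/σ₀² = 1/0.8834 − 15/16.4 = 1.131990 − 0.914634 = 0.217356.
Hence σ₀² = 1/0.217356 ≈ 4.6.

σ₀² = 4.6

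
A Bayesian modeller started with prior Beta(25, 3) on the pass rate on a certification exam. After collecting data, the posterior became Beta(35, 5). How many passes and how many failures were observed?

10 passes and 2 failures

Under Beta–binomial conjugacy the posterior parameters are (a+s, b+f).
Match parameters: s=35−25=10, f=5−3=2.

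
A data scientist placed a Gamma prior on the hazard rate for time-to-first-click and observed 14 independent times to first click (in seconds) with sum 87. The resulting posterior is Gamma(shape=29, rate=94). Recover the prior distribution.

Gamma–exponential conjugacy: posterior shape = α + n, posterior rate = β + Σtᵢ.
So α = 29 − 14 = 15 and β = 94 − 87 = 7.

Gamma(shape=15, rate=7)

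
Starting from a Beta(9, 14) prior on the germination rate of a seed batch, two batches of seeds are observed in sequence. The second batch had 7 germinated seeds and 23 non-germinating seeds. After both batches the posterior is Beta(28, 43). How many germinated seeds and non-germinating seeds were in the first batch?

Sequential conjugate updates are equivalent to a single update on the pooled data, so total successes = posterior α − prior α and total failures = posterior β − prior β.
Total across both batches: 28−9=19 germinated seeds, 43−14=29 non-germinating seeds.
Subtract the second batch: 19−7=12 germinated seeds and 29−23=6 non-germinating seeds.

12 germinated seeds and 6 non-germinating seeds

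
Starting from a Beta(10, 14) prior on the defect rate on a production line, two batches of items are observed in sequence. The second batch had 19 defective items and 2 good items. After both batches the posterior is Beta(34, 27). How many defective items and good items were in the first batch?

Sequential conjugate updates are equivalent to a single update on the pooled data, so total successes = posterior α − prior α and total failures = posterior β − prior β.
Total across both batches: 34−10=24 defective items, 27−14=13 good items.
Subtract the second batch: 24−19=5 defective items and 13−2=11 good items.

5 defective items and 11 good items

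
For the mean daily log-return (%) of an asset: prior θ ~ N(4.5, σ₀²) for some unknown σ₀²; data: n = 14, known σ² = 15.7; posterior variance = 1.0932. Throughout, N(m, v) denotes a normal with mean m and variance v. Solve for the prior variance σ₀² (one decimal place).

σ₀² = 43.4

For the Normal–Normal model with known σ², precisions add: τ_n = τ₀ + n/σ².
So 1/σ₀² = 1/1.0932 − 14/15.7 = 0.914746 − 0.891720 = 0.023026.
Hence σ₀² = 1/0.023026 ≈ 43.4.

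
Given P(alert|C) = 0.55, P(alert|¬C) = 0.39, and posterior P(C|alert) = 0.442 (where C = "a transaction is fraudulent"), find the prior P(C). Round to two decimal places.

P(C) = 0.36

Bayes' rule in odds form gives O(C|E) = O(C)·[P(E|C)/P(E|¬C)], hence O(C) = O(C|E)/LR.
Posterior odds = 0.442/(1−0.442) = 0.7921. LR = 0.55/0.39 = 1.4103.
Prior odds = 0.7921/1.4103 = 0.5617, so P(C) = 0.5617/(1+0.5617) ≈ 0.36.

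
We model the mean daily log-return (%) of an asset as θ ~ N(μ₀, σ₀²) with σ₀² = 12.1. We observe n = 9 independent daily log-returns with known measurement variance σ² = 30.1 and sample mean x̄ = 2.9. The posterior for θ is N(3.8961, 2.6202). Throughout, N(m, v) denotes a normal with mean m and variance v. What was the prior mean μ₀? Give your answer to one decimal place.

μ₀ = 7.5

The posterior mean is a precision-weighted average: μ_n = (τ₀μ₀ + τ_data·x̄)/(τ₀+τ_data), with τ₀=1/σ₀² and τ_data=n/σ².
Here τ₀ = 1/12.1 = 0.082645 and τ_data = 9/30.1 = 0.299003, so τ_n = 0.381648.
Rearranging for μ₀: μ₀ = (μ_n·τ_n − τ_data·x̄)/τ₀ = (3.8961·0.381648 − 0.299003·2.9) / 0.082645 = 0.619830/0.082645 ≈ 7.5.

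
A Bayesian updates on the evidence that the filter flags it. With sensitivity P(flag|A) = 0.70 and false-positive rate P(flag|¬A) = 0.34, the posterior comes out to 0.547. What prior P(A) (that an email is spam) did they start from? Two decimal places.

In odds form, posterior odds = prior odds × likelihood ratio, so prior odds = posterior odds ÷ LR.
Posterior odds = 0.547/(1−0.547) = 1.2075. LR = 0.70/0.34 = 2.0588.
Prior odds = 1.2075/2.0588 = 0.5865, so P(A) = 0.5865/(1+0.5865) ≈ 0.37.

P(A) = 0.37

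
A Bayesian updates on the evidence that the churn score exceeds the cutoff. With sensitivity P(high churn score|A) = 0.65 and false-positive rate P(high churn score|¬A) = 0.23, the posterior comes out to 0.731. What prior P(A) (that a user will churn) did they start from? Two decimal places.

In odds form, posterior odds = prior odds × likelihood ratio, so prior odds = posterior odds ÷ LR.
Posterior odds = 0.731/(1−0.731) = 2.7175. LR = 0.65/0.23 = 2.8261.
Prior odds = 2.7175/2.8261 = 0.9616, so P(A) = 0.9616/(1+0.9616) ≈ 0.49.

P(A) = 0.49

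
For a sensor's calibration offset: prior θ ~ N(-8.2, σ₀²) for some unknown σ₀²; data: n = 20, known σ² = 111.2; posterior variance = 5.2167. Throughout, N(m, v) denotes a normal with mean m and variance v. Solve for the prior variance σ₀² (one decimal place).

σ₀² = 84.5

Posterior precision equals prior precision plus data precision: 1/σ_n² = 1/σ₀² + n/σ².
So 1/σ₀² = 1/5.2167 − 20/111.2 = 0.191692 − 0.179856 = 0.011836.
Hence σ₀² = 1/0.011836 ≈ 84.5.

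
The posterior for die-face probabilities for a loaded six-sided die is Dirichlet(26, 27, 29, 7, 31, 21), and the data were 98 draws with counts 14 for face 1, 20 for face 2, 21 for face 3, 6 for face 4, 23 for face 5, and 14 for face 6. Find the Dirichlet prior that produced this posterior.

Dirichlet(12, 7, 8, 1, 8, 7)

For a Dirichlet(α) prior with multinomial counts c, the posterior is Dirichlet(α + c) componentwise.
Subtract each count from the matching posterior parameter: 26−14=12, 27−20=7, 29−21=8, 7−6=1, 31−23=8, 21−14=7.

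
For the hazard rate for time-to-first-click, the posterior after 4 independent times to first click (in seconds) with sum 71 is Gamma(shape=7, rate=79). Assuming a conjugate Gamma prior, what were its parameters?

For an exponential likelihood with a Gamma(α, β) prior on the rate, n observations with total T give posterior Gamma(α+n, β+T).
So α = 7 − 4 = 3 and β = 79 − 71 = 8.

Gamma(shape=3, rate=8)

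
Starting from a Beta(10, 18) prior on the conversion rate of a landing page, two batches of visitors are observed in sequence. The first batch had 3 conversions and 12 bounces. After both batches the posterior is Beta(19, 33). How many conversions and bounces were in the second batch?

6 conversions and 3 bounces

Because Beta–binomial updating is additive in the counts, the combined data contributed (α_post−α_prior, β_post−β_prior) successes and failures.
Total across both batches: 19−10=9 conversions, 33−18=15 bounces.
Subtract the first batch: 9−3=6 conversions and 15−12=3 bounces.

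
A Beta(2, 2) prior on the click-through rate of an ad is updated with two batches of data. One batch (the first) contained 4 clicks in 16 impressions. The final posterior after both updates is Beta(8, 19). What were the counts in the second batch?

2 clicks and 5 non-clicks

Sequential conjugate updates are equivalent to a single update on the pooled data, so total successes = posterior α − prior α and total failures = posterior β − prior β.
Total across both batches: 8−2=6 clicks, 19−2=17 non-clicks.
Subtract the first batch: 6−4=2 clicks and 17−12=5 non-clicks.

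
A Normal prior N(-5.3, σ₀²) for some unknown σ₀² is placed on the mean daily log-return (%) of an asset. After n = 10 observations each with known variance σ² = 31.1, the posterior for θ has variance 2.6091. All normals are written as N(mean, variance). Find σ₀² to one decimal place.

For the Normal–Normal model with known σ², precisions add: τ_n = τ₀ + n/σ².
So 1/σ₀² = 1/2.6091 − 10/31.1 = 0.383274 − 0.321543 = 0.061731.
Hence σ₀² = 1/0.061731 ≈ 16.2.

σ₀² = 16.2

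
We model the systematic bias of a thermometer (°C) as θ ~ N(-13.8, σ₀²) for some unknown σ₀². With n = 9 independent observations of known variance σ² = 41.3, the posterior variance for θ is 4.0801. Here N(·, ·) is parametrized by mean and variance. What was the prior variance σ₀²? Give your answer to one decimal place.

For the Normal–Normal model with known σ², precisions add: τ_n = τ₀ + n/σ².
So 1/σ₀² = 1/4.0801 − 9/41.3 = 0.245092 − 0.217918 = 0.027174.
Hence σ₀² = 1/0.027174 ≈ 36.8.

σ₀² = 36.8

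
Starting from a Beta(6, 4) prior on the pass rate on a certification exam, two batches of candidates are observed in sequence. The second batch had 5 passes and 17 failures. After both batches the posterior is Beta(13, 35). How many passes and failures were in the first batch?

Because Beta–binomial updating is additive in the counts, the combined data contributed (α_post−α_prior, β_post−β_prior) successes and failures.
Total across both batches: 13−6=7 passes, 35−4=31 failures.
Subtract the second batch: 7−5=2 passes and 31−17=14 failures.

2 passes and 14 failures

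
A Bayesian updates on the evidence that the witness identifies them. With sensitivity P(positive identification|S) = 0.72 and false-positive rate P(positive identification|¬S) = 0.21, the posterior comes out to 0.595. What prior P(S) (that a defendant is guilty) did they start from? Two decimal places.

P(S) = 0.30

Bayes' rule in odds form gives O(S|E) = O(S)·[P(E|S)/P(E|¬S)], hence O(S) = O(S|E)/LR.
Posterior odds = 0.595/(1−0.595) = 1.4691. LR = 0.72/0.21 = 3.4286.
Prior odds = 1.4691/3.4286 = 0.4285, so P(S) = 0.4285/(1+0.4285) ≈ 0.30.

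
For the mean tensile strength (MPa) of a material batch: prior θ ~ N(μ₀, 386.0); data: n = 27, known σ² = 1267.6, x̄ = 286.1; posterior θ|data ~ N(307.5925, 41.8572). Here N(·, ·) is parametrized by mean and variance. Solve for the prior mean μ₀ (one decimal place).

With known observation variance, the Normal–Normal posterior has precision τ_n = τ₀ + n/σ² and mean μ_n = (τ₀μ₀ + (n/σ²)x̄)/τ_n.
Here τ₀ = 1/386.0 = 0.002591 and τ_data = 27/1267.6 = 0.021300, so τ_n = 0.023891.
Rearranging for μ₀: μ₀ = (μ_n·τ_n − τ_data·x̄)/τ₀ = (307.5925·0.023891 − 0.021300·286.1) / 0.002591 = 1.254762/0.002591 ≈ 484.3.

μ₀ = 484.3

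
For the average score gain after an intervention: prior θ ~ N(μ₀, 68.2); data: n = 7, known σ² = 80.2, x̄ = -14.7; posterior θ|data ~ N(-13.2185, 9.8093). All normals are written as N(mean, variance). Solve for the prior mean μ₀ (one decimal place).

The posterior mean is a precision-weighted average: μ_n = (τ₀μ₀ + τ_data·x̄)/(τ₀+τ_data), with τ₀=1/σ₀² and τ_data=n/σ².
Here τ₀ = 1/68.2 = 0.014663 and τ_data = 7/80.2 = 0.087282, so τ_n = 0.101945.
Rearranging for μ₀: μ₀ = (μ_n·τ_n − τ_data·x̄)/τ₀ = (-13.2185·0.101945 − 0.087282·-14.7) / 0.014663 = -0.064515/0.014663 ≈ -4.4.

μ₀ = -4.4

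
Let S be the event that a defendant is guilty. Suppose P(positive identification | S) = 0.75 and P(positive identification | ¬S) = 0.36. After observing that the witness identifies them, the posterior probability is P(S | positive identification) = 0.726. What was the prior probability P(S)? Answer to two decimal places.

In odds form, posterior odds = prior odds × likelihood ratio, so prior odds = posterior odds ÷ LR.
Posterior odds = 0.726/(1−0.726) = 2.6496. LR = 0.75/0.36 = 2.0833.
Prior odds = 2.6496/2.0833 = 1.2718, so P(S) = 1.2718/(1+1.2718) ≈ 0.56.

P(S) = 0.56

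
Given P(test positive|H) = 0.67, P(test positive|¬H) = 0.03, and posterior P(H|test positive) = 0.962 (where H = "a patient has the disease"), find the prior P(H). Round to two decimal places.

Bayes' rule in odds form gives O(H|E) = O(H)·[P(E|H)/P(E|¬H)], hence O(H) = O(H|E)/LR.
Posterior odds = 0.962/(1−0.962) = 25.3158. LR = 0.67/0.03 = 22.3333.
Prior odds = 25.3158/22.3333 = 1.1335, so P(H) = 1.1335/(1+1.1335) ≈ 0.53.

P(H) = 0.53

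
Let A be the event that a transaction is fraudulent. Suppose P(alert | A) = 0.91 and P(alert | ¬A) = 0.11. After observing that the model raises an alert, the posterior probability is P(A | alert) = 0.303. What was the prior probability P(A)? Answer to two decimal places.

Bayes' rule in odds form gives O(A|E) = O(A)·[P(E|A)/P(E|¬A)], hence O(A) = O(A|E)/LR.
Posterior odds = 0.303/(1−0.303) = 0.4347. LR = 0.91/0.11 = 8.2727.
Prior odds = 0.4347/8.2727 = 0.0525, so P(A) = 0.0525/(1+0.0525) ≈ 0.05.

P(A) = 0.05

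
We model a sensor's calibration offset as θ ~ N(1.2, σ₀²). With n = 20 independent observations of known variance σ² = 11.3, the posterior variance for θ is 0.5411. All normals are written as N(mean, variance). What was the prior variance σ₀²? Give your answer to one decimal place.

Posterior precision equals prior precision plus data precision: 1/σ_n² = 1/σ₀² + n/σ².
So 1/σ₀² = 1/0.5411 − 20/11.3 = 1.848087 − 1.769912 = 0.078175.
Hence σ₀² = 1/0.078175 ≈ 12.8.

σ₀² = 12.8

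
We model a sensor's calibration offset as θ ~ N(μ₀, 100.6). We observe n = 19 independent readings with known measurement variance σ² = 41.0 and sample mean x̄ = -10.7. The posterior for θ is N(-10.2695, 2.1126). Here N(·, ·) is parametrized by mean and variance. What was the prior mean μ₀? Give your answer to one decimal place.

μ₀ = 9.8

With known observation variance, the Normal–Normal posterior has precision τ_n = τ₀ + n/σ² and mean μ_n = (τ₀μ₀ + (n/σ²)x̄)/τ_n.
Here τ₀ = 1/100.6 = 0.009940 and τ_data = 19/41.0 = 0.463415, so τ_n = 0.473355.
Rearranging for μ₀: μ₀ = (μ_n·τ_n − τ_data·x̄)/τ₀ = (-10.2695·0.473355 − 0.463415·-10.7) / 0.009940 = 0.097421/0.009940 ≈ 9.8.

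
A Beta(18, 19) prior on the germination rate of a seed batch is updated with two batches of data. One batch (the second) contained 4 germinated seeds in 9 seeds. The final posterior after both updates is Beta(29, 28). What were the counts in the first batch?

7 germinated seeds and 4 non-germinating seeds

Because Beta–binomial updating is additive in the counts, the combined data contributed (α_post−α_prior, β_post−β_prior) successes and failures.
Total across both batches: 29−18=11 germinated seeds, 28−19=9 non-germinating seeds.
Subtract the second batch: 11−4=7 germinated seeds and 9−5=4 non-germinating seeds.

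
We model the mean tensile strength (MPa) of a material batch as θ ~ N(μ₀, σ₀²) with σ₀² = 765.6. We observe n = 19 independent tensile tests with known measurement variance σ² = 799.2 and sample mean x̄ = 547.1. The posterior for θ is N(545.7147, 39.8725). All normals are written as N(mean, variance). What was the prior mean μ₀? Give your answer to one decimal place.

With known observation variance, the Normal–Normal posterior has precision τ_n = τ₀ + n/σ² and mean μ_n = (τ₀μ₀ + (n/σ²)x̄)/τ_n.
Here τ₀ = 1/765.6 = 0.001306 and τ_data = 19/799.2 = 0.023774, so τ_n = 0.025080.
Rearranging for μ₀: μ₀ = (μ_n·τ_n − τ_data·x̄)/τ₀ = (545.7147·0.025080 − 0.023774·547.1) / 0.001306 = 0.679769/0.001306 ≈ 520.5.

μ₀ = 520.5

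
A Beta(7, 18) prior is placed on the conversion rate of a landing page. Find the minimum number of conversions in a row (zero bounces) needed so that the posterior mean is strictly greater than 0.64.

After k conversions and 0 bounces the posterior is Beta(7+k, 18), with mean (7+k)/(7+18+k).
Set (7+k)/(25+k) > 0.64 and solve: k > (0.64·25 − 7)/(1 − 0.64) = 25.000.
The smallest integer exceeding 25.000 is 26, and checking k=26: (33)/(51) = 0.6471 > 0.64.

k = 26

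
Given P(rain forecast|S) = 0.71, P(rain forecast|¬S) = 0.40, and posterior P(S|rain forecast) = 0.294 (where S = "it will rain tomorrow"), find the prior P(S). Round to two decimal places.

P(S) = 0.19

In odds form, posterior odds = prior odds × likelihood ratio, so prior odds = posterior odds ÷ LR.
Posterior odds = 0.294/(1−0.294) = 0.4164. LR = 0.71/0.40 = 1.7750.
Prior odds = 0.4164/1.7750 = 0.2346, so P(S) = 0.2346/(1+0.2346) ≈ 0.19.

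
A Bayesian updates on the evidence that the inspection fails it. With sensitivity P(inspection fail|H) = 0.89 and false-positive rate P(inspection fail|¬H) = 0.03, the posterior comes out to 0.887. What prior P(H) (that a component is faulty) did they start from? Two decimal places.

P(H) = 0.21

In odds form, posterior odds = prior odds × likelihood ratio, so prior odds = posterior odds ÷ LR.
Posterior odds = 0.887/(1−0.887) = 7.8496. LR = 0.89/0.03 = 29.6667.
Prior odds = 7.8496/29.6667 = 0.2646, so P(H) = 0.2646/(1+0.2646) ≈ 0.21.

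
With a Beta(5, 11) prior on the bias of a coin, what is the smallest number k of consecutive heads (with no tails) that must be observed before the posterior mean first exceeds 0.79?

After k heads and 0 tails the posterior is Beta(5+k, 11), with mean (5+k)/(5+11+k).
Set (5+k)/(16+k) > 0.79 and solve: k > (0.79·16 − 5)/(1 − 0.79) = 36.381.
The smallest integer exceeding 36.381 is 37, and checking k=37: (42)/(53) = 0.7925 > 0.79.

k = 37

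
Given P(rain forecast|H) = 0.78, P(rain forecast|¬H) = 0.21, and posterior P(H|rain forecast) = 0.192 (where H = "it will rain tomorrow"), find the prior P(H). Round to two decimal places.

In odds form, posterior odds = prior odds × likelihood ratio, so prior odds = posterior odds ÷ LR.
Posterior odds = 0.192/(1−0.192) = 0.2376. LR = 0.78/0.21 = 3.7143.
Prior odds = 0.2376/3.7143 = 0.0640, so P(H) = 0.0640/(1+0.0640) ≈ 0.06.

P(H) = 0.06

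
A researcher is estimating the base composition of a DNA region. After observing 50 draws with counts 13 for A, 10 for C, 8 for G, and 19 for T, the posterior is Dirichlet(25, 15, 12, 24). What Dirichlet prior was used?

For a Dirichlet(α) prior with multinomial counts c, the posterior is Dirichlet(α + c) componentwise.
Subtract each count from the matching posterior parameter: 25−13=12, 15−10=5, 12−8=4, 24−19=5.

Dirichlet(12, 5, 4, 5)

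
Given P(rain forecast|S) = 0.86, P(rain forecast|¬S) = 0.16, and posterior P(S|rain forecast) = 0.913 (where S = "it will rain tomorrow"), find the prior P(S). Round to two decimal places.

P(S) = 0.66

In odds form, posterior odds = prior odds × likelihood ratio, so prior odds = posterior odds ÷ LR.
Posterior odds = 0.913/(1−0.913) = 10.4943. LR = 0.86/0.16 = 5.3750.
Prior odds = 10.4943/5.3750 = 1.9524, so P(S) = 1.9524/(1+1.9524) ≈ 0.66.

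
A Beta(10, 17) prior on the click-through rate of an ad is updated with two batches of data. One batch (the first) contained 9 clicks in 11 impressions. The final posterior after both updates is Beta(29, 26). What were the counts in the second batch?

10 clicks and 7 non-clicks

Because Beta–binomial updating is additive in the counts, the combined data contributed (α_post−α_prior, β_post−β_prior) successes and failures.
Total across both batches: 29−10=19 clicks, 26−17=9 non-clicks.
Subtract the first batch: 19−9=10 clicks and 9−2=7 non-clicks.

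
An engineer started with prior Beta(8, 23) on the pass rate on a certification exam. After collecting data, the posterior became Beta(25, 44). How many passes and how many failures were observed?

17 passes and 21 failures

Beta is conjugate to the binomial likelihood: posterior = Beta(a+s, b+f).
Match parameters: s=25−8=17, f=44−23=21.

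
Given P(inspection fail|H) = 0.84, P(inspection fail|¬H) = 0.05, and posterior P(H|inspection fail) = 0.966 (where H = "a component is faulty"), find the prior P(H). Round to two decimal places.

Bayes' rule in odds form gives O(H|E) = O(H)·[P(E|H)/P(E|¬H)], hence O(H) = O(H|E)/LR.
Posterior odds = 0.966/(1−0.966) = 28.4118. LR = 0.84/0.05 = 16.8000.
Prior odds = 28.4118/16.8000 = 1.6912, so P(H) = 1.6912/(1+1.6912) ≈ 0.63.

P(H) = 0.63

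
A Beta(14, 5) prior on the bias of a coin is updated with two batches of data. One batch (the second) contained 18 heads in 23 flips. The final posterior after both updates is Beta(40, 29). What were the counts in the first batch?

8 heads and 19 tails

Because Beta–binomial updating is additive in the counts, the combined data contributed (α_post−α_prior, β_post−β_prior) successes and failures.
Total across both batches: 40−14=26 heads, 29−5=24 tails.
Subtract the second batch: 26−18=8 heads and 24−5=19 tails.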